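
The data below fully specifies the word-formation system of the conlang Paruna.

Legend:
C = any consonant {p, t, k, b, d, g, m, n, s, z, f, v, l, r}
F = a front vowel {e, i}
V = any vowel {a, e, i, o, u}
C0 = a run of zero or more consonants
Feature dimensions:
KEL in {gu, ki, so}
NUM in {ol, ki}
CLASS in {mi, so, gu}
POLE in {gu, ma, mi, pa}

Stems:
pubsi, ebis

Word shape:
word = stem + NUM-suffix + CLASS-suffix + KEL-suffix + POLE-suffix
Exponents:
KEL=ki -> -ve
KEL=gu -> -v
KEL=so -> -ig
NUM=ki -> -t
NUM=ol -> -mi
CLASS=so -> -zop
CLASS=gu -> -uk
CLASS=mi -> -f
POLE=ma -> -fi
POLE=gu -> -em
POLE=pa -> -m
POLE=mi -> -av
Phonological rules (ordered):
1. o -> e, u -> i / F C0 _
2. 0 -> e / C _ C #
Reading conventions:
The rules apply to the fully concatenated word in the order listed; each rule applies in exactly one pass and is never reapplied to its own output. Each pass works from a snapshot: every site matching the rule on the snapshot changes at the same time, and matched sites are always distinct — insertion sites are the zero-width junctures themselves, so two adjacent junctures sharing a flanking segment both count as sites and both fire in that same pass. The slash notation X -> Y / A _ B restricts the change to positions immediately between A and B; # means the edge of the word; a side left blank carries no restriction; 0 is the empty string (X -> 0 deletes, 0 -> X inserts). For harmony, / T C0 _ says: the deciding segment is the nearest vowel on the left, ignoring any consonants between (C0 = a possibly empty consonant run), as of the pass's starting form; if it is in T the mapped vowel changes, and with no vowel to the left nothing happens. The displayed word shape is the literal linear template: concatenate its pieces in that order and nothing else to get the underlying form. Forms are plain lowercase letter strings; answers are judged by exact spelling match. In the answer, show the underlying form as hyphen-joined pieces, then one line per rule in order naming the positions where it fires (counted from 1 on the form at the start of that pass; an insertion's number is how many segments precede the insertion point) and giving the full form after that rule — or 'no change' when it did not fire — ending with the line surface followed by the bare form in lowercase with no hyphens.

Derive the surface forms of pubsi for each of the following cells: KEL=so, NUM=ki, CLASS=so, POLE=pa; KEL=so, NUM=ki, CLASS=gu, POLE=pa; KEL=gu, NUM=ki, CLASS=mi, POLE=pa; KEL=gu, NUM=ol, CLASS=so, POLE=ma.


cell KEL=so, NUM=ki, CLASS=so, POLE=pa:
underlying: pubsi-t-zop-ig-m
1. o -> e, u -> i / F C0 _: fires at position(s) 8: pubsitzepigm
2. 0 -> e / C _ C #: inserts after position(s) 11: pubsitzepigem
surface: pubsitzepigem

cell KEL=so, NUM=ki, CLASS=gu, POLE=pa:
underlying: pubsi-t-uk-ig-m
1. o -> e, u -> i / F C0 _: fires at position(s) 7: pubsitikigm
2. 0 -> e / C _ C #: inserts after position(s) 10: pubsitikigem
surface: pubsitikigem

cell KEL=gu, NUM=ki, CLASS=mi, POLE=pa:
underlying: pubsi-t-f-v-m
1. o -> e, u -> i / F C0 _: no change
2. 0 -> e / C _ C #: inserts after position(s) 8: pubsitfvem
surface: pubsitfvem

cell KEL=gu, NUM=ol, CLASS=so, POLE=ma:
underlying: pubsi-mi-zop-v-fi
1. o -> e, u -> i / F C0 _: fires at position(s) 9: pubsimizepvfi
2. 0 -> e / C _ C #: no change
surface: pubsimizepvfi


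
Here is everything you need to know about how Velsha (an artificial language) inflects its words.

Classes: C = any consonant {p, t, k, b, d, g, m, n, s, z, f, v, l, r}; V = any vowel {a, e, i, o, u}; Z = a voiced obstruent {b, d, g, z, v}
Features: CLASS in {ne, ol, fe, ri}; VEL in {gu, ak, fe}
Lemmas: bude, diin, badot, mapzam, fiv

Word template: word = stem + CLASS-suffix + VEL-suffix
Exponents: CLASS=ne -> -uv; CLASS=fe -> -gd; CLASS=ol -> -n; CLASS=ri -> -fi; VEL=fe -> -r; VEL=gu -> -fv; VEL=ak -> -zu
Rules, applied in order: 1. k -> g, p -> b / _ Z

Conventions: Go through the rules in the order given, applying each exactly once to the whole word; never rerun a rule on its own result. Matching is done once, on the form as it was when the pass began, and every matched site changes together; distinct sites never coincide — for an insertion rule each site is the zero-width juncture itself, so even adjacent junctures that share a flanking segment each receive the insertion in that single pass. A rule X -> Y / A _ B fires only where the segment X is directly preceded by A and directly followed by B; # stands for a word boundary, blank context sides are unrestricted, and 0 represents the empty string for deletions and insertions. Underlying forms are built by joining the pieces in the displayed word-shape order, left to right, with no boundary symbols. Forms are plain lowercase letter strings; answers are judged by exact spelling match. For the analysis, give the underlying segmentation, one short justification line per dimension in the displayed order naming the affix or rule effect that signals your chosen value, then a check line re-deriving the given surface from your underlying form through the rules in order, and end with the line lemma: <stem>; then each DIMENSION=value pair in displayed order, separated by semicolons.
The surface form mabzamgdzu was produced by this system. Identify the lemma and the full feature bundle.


underlying: mapzam-gd-zu
CLASS=fe - signalled by the affix -gd
VEL=ak - signalled by the affix -zu
check: mapzamgdzu -> mabzamgdzu
lemma: mapzam; CLASS=fe; VEL=ak


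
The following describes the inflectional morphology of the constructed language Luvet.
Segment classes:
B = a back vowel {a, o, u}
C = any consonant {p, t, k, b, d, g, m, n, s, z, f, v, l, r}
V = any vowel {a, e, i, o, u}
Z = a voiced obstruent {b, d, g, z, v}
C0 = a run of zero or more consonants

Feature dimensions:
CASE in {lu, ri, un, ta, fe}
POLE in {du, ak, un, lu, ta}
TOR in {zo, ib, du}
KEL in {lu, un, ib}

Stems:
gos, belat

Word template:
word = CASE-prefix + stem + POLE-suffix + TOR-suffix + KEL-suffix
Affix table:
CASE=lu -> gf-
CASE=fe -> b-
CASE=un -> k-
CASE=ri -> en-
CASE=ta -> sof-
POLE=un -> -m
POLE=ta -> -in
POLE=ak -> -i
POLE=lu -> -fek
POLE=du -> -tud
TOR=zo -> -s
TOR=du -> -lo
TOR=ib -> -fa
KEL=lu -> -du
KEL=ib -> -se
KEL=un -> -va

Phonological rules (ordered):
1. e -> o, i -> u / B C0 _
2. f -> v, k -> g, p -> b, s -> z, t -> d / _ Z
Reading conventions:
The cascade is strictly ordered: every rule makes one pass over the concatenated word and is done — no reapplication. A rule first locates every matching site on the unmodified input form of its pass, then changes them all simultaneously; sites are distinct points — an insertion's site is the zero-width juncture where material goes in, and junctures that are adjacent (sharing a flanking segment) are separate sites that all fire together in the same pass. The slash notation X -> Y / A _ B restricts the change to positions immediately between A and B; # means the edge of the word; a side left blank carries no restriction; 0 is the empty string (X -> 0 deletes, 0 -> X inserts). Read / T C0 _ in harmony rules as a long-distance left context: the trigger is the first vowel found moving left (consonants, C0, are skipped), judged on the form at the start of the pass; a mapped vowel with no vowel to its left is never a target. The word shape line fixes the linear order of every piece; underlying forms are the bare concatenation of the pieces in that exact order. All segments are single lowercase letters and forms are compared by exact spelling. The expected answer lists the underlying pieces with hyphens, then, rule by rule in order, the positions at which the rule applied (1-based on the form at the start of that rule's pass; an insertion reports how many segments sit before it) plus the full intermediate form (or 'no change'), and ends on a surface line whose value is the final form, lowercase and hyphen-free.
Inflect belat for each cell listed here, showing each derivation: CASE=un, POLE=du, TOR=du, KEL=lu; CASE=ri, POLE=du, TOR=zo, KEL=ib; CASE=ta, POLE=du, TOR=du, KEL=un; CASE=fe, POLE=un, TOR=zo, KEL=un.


cell CASE=un, POLE=du, TOR=du, KEL=lu:
underlying: k-belat-tud-lo-du
1. e -> o, i -> u / B C0 _: no change
2. f -> v, k -> g, p -> b, s -> z, t -> d / _ Z: fires at position(s) 1: gbelattudlodu
surface: gbelattudlodu

cell CASE=ri, POLE=du, TOR=zo, KEL=ib:
underlying: en-belat-tud-s-se
1. e -> o, i -> u / B C0 _: fires at position(s) 13: enbelattudsso
2. f -> v, k -> g, p -> b, s -> z, t -> d / _ Z: no change
surface: enbelattudsso

cell CASE=ta, POLE=du, TOR=du, KEL=un:
underlying: sof-belat-tud-lo-va
1. e -> o, i -> u / B C0 _: fires at position(s) 5: sofbolattudlova
2. f -> v, k -> g, p -> b, s -> z, t -> d / _ Z: fires at position(s) 3: sovbolattudlova
surface: sovbolattudlova

cell CASE=fe, POLE=un, TOR=zo, KEL=un:
underlying: b-belat-m-s-va
1. e -> o, i -> u / B C0 _: no change
2. f -> v, k -> g, p -> b, s -> z, t -> d / _ Z: fires at position(s) 8: bbelatmzva
surface: bbelatmzva


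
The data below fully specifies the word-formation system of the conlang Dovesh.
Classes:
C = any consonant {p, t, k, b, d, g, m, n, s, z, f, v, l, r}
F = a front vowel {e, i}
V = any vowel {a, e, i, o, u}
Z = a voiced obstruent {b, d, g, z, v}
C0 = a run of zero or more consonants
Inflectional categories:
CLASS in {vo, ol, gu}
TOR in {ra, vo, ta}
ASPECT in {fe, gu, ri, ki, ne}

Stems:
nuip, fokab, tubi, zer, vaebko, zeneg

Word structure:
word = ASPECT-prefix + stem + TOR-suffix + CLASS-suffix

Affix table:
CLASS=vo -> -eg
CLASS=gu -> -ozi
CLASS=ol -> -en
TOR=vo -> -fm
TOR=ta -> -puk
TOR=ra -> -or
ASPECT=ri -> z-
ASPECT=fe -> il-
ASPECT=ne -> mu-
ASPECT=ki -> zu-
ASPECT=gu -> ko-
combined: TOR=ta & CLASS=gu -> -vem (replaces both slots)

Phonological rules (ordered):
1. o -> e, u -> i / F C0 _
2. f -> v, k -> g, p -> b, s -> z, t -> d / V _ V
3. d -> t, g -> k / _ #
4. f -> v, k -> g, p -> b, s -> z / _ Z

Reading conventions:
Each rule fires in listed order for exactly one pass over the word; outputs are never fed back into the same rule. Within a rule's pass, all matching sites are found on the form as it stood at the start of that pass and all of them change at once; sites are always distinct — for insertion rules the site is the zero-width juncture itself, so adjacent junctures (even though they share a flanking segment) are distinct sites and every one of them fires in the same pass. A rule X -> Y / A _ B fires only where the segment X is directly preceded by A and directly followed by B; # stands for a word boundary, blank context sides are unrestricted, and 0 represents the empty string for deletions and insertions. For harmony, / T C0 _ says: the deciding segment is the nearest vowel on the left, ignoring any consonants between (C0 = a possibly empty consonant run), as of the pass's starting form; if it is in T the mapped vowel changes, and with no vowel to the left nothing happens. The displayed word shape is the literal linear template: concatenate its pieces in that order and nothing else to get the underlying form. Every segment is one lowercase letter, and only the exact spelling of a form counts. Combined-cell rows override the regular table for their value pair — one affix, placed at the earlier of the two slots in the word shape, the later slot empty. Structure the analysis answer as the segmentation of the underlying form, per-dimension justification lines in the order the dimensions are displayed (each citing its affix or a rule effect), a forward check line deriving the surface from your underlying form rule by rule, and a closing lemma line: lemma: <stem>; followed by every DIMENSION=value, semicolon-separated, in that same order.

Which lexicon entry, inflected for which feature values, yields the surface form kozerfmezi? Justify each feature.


underlying: ko-zer-fm-ozi
CLASS=gu - signalled by the affix -ozi
TOR=vo - signalled by the affix -fm
ASPECT=gu - signalled by the affix ko-
check: kozerfmozi -> kozerfmezi -> kozerfmezi -> kozerfmezi -> kozerfmezi
lemma: zer; CLASS=gu; TOR=vo; ASPECT=gu


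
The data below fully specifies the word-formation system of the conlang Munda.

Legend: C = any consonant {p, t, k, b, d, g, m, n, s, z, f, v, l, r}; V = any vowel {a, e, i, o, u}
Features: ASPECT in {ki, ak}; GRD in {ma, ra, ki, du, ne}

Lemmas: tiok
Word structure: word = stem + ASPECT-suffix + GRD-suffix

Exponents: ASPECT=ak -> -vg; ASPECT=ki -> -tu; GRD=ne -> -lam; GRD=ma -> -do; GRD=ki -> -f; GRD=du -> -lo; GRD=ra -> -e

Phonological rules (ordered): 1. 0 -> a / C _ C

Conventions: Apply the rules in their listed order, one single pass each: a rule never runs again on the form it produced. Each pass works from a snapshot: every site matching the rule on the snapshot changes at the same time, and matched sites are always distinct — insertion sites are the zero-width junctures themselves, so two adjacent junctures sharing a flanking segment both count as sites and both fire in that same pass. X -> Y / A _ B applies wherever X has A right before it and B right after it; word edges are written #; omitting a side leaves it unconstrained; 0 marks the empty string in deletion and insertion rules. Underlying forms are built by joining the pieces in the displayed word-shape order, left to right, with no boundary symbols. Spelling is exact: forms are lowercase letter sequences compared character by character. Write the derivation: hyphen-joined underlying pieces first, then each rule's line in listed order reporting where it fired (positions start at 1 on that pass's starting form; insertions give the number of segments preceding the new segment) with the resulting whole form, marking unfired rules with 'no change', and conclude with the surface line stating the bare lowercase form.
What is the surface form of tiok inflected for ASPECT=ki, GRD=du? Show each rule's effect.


underlying: tiok-tu-lo
1. 0 -> a / C _ C: inserts after position(s) 4: tiokatulo
surface: tiokatulo


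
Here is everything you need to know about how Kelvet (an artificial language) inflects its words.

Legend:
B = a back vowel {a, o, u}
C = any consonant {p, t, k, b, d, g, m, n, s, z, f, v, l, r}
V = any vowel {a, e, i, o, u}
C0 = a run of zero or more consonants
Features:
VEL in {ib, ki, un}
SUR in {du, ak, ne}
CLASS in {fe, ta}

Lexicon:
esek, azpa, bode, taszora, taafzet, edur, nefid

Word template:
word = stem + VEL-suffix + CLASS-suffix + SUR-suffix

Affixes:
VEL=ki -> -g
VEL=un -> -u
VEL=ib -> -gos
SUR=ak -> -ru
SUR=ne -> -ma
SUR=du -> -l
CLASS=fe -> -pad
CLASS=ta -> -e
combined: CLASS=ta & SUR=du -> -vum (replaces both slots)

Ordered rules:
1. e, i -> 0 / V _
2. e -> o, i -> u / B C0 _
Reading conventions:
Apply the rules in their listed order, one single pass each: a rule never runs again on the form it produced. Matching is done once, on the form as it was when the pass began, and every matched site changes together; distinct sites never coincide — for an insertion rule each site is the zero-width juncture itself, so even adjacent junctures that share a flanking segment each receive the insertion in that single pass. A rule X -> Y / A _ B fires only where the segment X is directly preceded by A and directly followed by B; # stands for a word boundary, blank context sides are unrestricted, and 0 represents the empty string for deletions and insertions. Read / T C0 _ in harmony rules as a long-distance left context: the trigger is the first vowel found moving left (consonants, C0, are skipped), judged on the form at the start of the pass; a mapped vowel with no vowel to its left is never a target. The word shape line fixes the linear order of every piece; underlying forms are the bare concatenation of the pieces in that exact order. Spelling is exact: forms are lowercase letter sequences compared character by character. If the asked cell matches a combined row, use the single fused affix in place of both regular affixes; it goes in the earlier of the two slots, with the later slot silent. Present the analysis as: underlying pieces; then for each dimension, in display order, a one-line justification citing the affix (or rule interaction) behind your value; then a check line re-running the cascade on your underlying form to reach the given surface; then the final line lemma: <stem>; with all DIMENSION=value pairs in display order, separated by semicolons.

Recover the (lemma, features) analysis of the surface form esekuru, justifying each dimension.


underlying: esek-u-e-ru
VEL=un - signalled by the affix -u
SUR=ak - signalled by the affix -ru
CLASS=ta - signalled by the affix -e
check: esekueru -> esekuru -> esekuru
lemma: esek; VEL=un; SUR=ak; CLASS=ta


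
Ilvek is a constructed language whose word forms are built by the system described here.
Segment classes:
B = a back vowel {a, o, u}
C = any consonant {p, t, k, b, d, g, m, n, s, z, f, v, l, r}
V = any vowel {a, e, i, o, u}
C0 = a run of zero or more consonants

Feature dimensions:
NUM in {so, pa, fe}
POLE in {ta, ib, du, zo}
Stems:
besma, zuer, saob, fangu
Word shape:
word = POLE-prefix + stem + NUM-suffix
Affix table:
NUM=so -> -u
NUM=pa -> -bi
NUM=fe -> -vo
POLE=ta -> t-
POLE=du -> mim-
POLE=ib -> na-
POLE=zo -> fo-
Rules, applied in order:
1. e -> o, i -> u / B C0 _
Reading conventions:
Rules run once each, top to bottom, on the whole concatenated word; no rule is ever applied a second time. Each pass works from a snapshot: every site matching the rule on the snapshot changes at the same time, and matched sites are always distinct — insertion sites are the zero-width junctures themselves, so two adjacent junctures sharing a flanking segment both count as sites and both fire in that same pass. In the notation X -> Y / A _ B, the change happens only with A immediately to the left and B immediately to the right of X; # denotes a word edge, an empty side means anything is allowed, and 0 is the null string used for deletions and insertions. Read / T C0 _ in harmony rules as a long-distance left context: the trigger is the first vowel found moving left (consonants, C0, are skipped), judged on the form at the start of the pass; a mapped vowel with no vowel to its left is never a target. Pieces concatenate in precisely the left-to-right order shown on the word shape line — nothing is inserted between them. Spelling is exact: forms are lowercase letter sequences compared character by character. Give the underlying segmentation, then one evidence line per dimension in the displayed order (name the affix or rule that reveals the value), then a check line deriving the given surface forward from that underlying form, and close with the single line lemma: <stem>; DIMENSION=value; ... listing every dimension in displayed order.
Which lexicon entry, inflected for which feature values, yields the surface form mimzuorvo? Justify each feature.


underlying: mim-zuer-vo
NUM=fe - signalled by the affix -vo
POLE=du - signalled by the affix mim-
check: mimzuervo -> mimzuorvo
lemma: zuer; NUM=fe; POLE=du


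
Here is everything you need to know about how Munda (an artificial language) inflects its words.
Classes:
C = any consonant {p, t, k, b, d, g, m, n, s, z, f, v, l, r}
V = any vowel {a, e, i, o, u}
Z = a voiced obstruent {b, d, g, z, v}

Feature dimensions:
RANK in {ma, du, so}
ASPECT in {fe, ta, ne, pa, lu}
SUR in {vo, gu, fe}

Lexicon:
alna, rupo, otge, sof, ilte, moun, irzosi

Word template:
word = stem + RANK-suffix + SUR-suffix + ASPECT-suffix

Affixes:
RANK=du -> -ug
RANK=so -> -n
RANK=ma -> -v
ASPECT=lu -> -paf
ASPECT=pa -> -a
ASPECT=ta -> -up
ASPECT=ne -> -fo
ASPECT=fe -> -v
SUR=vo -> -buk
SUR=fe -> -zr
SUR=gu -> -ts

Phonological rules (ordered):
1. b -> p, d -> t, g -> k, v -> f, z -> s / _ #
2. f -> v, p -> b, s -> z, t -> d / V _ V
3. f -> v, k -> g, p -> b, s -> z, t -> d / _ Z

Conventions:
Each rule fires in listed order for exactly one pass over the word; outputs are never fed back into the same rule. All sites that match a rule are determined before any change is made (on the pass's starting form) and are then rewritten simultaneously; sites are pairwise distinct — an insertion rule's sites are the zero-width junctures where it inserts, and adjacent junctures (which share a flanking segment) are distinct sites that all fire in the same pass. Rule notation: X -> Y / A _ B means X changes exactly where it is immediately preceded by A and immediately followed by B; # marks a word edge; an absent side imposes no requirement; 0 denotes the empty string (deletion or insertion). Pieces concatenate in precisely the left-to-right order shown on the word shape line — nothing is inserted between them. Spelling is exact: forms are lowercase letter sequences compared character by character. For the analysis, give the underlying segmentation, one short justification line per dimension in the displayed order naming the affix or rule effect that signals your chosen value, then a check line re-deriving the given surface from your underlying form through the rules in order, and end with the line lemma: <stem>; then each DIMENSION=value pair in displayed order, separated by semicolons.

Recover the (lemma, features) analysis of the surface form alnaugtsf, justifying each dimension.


underlying: alna-ug-ts-v
RANK=du - signalled by the affix -ug
ASPECT=fe - signalled by the affix -v
SUR=gu - signalled by the affix -ts
check: alnaugtsv -> alnaugtsf -> alnaugtsf -> alnaugtsf
lemma: alna; RANK=du; ASPECT=fe; SUR=gu


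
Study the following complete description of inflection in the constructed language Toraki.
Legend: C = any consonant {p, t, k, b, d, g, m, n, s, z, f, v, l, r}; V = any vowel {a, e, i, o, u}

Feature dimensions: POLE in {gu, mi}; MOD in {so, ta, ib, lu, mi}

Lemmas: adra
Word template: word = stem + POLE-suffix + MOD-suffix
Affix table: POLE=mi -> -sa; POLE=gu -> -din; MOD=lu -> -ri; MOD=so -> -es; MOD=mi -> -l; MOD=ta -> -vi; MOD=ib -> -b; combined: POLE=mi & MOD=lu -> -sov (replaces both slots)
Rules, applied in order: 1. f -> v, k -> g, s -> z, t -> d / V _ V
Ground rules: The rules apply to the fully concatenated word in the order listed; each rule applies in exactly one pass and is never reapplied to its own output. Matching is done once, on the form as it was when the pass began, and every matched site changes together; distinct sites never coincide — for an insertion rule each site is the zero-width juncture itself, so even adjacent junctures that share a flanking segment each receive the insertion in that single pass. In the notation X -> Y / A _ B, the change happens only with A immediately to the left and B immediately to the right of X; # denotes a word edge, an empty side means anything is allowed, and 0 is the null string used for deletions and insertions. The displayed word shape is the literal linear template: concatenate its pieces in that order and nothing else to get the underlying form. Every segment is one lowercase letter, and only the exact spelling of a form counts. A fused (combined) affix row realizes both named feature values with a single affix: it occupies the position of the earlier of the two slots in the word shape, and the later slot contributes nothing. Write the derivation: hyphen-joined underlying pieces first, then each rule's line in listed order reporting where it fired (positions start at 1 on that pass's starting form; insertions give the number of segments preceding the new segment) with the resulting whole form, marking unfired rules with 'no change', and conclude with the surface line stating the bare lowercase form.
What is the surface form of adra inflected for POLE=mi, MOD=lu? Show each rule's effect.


underlying: adra-sov
1. f -> v, k -> g, s -> z, t -> d / V _ V: fires at position(s) 5: adrazov
surface: adrazov


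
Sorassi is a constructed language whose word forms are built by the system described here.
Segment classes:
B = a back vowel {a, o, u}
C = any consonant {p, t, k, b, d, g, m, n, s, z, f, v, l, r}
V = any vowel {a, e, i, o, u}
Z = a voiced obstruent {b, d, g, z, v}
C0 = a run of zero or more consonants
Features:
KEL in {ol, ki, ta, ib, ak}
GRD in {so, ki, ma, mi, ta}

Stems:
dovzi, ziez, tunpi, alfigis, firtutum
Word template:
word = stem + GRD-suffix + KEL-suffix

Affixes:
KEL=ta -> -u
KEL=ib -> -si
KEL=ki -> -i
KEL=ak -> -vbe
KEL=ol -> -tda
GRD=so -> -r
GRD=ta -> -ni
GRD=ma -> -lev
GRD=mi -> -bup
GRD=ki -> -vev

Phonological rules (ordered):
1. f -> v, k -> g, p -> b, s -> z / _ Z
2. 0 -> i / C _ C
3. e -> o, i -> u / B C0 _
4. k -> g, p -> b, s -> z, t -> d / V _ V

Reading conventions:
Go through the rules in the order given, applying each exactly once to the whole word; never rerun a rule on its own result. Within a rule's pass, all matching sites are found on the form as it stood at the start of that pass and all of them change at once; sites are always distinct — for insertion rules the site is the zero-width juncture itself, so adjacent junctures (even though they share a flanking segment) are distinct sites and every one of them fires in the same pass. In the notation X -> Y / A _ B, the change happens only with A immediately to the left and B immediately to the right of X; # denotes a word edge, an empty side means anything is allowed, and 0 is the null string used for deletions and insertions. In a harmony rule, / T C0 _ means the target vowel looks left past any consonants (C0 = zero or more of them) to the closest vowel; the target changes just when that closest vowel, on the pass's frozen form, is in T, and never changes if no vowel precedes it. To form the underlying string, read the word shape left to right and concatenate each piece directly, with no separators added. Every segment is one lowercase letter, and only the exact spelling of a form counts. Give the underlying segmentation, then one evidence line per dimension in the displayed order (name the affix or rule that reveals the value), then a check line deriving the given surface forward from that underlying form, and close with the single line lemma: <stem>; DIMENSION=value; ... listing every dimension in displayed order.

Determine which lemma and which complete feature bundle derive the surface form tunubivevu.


underlying: tunpi-vev-u
KEL=ta - signalled by the affix -u
GRD=ki - signalled by the affix -vev
check: tunpivevu -> tunpivevu -> tunipivevu -> tunupivevu -> tunubivevu
lemma: tunpi; KEL=ta; GRD=ki


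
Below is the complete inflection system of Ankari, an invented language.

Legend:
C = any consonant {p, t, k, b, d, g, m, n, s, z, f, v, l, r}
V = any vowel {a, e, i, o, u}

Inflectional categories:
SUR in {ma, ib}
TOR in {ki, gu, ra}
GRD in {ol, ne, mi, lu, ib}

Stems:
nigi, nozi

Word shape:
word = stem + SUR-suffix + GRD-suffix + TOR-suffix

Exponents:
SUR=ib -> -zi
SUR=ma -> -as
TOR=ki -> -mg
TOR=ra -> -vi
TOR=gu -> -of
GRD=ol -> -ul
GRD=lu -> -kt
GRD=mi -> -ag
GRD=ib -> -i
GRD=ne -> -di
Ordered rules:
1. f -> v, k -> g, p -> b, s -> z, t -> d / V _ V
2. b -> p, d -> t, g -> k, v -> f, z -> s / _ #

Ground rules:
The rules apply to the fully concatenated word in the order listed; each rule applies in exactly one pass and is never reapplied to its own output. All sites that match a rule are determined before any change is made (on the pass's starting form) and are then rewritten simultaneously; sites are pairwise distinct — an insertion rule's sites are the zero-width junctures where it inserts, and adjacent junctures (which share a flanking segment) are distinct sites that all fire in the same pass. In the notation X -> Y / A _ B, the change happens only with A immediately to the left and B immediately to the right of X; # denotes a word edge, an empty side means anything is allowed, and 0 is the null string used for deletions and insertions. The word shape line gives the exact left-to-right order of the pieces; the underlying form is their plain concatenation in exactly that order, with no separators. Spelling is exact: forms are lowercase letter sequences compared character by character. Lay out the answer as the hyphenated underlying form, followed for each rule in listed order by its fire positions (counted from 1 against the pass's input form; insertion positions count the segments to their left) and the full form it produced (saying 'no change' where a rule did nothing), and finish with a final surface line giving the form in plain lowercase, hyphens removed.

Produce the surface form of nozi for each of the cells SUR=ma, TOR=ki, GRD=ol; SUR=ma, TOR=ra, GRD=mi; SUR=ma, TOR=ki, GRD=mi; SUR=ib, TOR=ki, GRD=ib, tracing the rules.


cell SUR=ma, TOR=ki, GRD=ol:
underlying: nozi-as-ul-mg
1. f -> v, k -> g, p -> b, s -> z, t -> d / V _ V: fires at position(s) 6: noziazulmg
2. b -> p, d -> t, g -> k, v -> f, z -> s / _ #: fires at position(s) 10: noziazulmk
surface: noziazulmk

cell SUR=ma, TOR=ra, GRD=mi:
underlying: nozi-as-ag-vi
1. f -> v, k -> g, p -> b, s -> z, t -> d / V _ V: fires at position(s) 6: noziazagvi
2. b -> p, d -> t, g -> k, v -> f, z -> s / _ #: no change
surface: noziazagvi

cell SUR=ma, TOR=ki, GRD=mi:
underlying: nozi-as-ag-mg
1. f -> v, k -> g, p -> b, s -> z, t -> d / V _ V: fires at position(s) 6: noziazagmg
2. b -> p, d -> t, g -> k, v -> f, z -> s / _ #: fires at position(s) 10: noziazagmk
surface: noziazagmk

cell SUR=ib, TOR=ki, GRD=ib:
underlying: nozi-zi-i-mg
1. f -> v, k -> g, p -> b, s -> z, t -> d / V _ V: no change
2. b -> p, d -> t, g -> k, v -> f, z -> s / _ #: fires at position(s) 9: noziziimk
surface: noziziimk


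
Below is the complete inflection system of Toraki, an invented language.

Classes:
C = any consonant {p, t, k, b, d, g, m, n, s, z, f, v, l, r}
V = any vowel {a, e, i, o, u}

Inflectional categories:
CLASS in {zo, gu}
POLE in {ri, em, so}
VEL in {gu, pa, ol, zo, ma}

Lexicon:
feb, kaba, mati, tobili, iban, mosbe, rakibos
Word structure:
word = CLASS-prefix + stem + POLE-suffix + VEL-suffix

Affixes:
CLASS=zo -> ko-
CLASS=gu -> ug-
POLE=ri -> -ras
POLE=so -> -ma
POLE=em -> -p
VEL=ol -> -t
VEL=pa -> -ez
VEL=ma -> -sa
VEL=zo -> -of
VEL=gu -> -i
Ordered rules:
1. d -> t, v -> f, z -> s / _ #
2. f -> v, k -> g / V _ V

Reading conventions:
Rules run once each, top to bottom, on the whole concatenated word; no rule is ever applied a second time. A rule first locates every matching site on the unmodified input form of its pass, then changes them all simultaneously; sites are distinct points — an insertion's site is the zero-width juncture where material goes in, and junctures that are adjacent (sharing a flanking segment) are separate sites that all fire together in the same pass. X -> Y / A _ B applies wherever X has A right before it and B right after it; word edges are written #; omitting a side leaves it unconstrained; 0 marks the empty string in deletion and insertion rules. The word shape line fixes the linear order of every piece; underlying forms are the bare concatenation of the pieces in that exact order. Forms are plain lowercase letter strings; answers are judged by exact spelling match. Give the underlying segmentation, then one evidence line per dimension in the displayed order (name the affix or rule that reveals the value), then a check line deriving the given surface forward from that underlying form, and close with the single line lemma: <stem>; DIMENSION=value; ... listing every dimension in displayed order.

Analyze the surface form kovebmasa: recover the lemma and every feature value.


underlying: ko-feb-ma-sa
CLASS=zo - signalled by the affix ko-
POLE=so - signalled by the affix -ma
VEL=ma - signalled by the affix -sa
check: kofebmasa -> kofebmasa -> kovebmasa
lemma: feb; CLASS=zo; POLE=so; VEL=ma


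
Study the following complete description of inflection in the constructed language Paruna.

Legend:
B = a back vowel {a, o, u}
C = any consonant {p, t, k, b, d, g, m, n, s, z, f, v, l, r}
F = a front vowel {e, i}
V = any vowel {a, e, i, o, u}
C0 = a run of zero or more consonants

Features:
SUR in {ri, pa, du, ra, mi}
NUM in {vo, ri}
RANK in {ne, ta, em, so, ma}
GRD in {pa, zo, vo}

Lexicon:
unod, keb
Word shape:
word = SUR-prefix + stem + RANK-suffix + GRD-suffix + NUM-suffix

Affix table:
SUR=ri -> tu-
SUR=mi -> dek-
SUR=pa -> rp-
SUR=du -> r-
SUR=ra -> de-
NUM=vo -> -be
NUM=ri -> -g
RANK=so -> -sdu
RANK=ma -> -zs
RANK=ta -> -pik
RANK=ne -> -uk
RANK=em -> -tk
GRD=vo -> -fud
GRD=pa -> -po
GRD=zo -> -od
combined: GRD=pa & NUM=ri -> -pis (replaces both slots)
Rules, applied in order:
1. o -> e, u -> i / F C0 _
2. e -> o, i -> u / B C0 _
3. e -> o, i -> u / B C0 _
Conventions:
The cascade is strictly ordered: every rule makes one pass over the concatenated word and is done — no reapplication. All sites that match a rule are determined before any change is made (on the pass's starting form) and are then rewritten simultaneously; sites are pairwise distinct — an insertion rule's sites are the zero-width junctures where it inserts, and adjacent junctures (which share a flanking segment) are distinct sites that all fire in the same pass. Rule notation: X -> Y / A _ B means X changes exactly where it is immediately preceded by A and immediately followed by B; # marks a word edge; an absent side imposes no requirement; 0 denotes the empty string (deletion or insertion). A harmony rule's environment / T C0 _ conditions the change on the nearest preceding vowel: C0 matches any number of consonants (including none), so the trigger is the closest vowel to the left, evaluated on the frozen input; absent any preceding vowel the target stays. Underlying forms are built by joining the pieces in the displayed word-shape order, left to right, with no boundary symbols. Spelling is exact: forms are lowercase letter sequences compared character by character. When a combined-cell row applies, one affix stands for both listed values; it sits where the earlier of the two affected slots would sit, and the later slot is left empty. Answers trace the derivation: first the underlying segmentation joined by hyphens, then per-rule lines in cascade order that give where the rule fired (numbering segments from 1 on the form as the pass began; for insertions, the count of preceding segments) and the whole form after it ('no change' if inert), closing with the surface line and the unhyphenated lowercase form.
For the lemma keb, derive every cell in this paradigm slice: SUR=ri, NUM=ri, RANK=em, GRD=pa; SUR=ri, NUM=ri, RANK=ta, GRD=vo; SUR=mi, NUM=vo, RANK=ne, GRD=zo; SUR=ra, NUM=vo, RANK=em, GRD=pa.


cell SUR=ri, NUM=ri, RANK=em, GRD=pa:
underlying: tu-keb-tk-pis
1. o -> e, u -> i / F C0 _: no change
2. e -> o, i -> u / B C0 _: fires at position(s) 4: tukobtkpis
3. e -> o, i -> u / B C0 _: fires at position(s) 9: tukobtkpus
surface: tukobtkpus

cell SUR=ri, NUM=ri, RANK=ta, GRD=vo:
underlying: tu-keb-pik-fud-g
1. o -> e, u -> i / F C0 _: fires at position(s) 10: tukebpikfidg
2. e -> o, i -> u / B C0 _: fires at position(s) 4: tukobpikfidg
3. e -> o, i -> u / B C0 _: fires at position(s) 7: tukobpukfidg
surface: tukobpukfidg

cell SUR=mi, NUM=vo, RANK=ne, GRD=zo:
underlying: dek-keb-uk-od-be
1. o -> e, u -> i / F C0 _: fires at position(s) 7: dekkebikodbe
2. e -> o, i -> u / B C0 _: fires at position(s) 12: dekkebikodbo
3. e -> o, i -> u / B C0 _: no change
surface: dekkebikodbo

cell SUR=ra, NUM=vo, RANK=em, GRD=pa:
underlying: de-keb-tk-po-be
1. o -> e, u -> i / F C0 _: fires at position(s) 9: dekebtkpebe
2. e -> o, i -> u / B C0 _: no change
3. e -> o, i -> u / B C0 _: no change
surface: dekebtkpebe


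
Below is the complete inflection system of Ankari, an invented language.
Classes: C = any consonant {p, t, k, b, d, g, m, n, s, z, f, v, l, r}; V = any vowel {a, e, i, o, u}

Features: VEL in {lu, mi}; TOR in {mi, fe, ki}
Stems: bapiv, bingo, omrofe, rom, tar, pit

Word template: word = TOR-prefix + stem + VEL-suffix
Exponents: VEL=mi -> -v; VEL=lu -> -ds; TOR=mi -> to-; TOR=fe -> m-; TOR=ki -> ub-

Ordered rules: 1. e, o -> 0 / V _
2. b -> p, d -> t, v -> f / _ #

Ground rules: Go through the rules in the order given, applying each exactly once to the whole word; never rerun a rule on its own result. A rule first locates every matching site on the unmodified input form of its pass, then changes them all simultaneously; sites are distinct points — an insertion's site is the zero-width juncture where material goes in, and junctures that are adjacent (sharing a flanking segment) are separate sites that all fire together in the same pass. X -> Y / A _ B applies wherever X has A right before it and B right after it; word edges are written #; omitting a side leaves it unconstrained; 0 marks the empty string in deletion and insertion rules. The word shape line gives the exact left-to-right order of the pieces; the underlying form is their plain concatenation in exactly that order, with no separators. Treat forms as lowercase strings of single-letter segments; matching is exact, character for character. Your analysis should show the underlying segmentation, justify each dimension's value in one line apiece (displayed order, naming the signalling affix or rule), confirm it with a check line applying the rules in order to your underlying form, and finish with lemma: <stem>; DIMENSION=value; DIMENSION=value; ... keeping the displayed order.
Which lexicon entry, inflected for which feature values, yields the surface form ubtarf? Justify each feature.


underlying: ub-tar-v
VEL=mi - signalled by the affix -v
TOR=ki - signalled by the affix ub-
check: ubtarv -> ubtarv -> ubtarf
lemma: tar; VEL=mi; TOR=ki


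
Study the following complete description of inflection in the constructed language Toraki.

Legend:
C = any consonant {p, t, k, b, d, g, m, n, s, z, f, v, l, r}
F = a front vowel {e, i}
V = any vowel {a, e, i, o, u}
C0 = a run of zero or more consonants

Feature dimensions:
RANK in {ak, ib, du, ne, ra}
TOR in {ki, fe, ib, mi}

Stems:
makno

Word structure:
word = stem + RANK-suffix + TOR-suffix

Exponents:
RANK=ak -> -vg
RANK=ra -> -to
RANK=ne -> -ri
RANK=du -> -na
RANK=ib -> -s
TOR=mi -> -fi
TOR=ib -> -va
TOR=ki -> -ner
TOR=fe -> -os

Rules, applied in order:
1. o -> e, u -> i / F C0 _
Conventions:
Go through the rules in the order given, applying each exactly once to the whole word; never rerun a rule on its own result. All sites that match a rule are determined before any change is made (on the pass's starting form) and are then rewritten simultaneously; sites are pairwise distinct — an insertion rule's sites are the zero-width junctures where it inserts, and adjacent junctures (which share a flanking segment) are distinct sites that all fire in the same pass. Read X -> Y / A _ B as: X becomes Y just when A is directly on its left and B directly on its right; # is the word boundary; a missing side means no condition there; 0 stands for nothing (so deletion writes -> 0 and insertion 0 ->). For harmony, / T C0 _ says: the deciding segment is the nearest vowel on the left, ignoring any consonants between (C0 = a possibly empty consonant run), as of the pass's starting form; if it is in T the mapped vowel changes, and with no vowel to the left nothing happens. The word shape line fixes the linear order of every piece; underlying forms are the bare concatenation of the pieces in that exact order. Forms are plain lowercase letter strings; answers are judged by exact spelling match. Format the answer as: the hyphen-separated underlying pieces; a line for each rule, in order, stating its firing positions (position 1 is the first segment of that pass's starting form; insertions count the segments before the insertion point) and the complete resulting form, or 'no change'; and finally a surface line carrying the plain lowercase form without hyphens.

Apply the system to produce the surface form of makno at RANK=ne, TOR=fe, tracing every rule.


underlying: makno-ri-os
1. o -> e, u -> i / F C0 _: fires at position(s) 8: maknories
surface: maknories


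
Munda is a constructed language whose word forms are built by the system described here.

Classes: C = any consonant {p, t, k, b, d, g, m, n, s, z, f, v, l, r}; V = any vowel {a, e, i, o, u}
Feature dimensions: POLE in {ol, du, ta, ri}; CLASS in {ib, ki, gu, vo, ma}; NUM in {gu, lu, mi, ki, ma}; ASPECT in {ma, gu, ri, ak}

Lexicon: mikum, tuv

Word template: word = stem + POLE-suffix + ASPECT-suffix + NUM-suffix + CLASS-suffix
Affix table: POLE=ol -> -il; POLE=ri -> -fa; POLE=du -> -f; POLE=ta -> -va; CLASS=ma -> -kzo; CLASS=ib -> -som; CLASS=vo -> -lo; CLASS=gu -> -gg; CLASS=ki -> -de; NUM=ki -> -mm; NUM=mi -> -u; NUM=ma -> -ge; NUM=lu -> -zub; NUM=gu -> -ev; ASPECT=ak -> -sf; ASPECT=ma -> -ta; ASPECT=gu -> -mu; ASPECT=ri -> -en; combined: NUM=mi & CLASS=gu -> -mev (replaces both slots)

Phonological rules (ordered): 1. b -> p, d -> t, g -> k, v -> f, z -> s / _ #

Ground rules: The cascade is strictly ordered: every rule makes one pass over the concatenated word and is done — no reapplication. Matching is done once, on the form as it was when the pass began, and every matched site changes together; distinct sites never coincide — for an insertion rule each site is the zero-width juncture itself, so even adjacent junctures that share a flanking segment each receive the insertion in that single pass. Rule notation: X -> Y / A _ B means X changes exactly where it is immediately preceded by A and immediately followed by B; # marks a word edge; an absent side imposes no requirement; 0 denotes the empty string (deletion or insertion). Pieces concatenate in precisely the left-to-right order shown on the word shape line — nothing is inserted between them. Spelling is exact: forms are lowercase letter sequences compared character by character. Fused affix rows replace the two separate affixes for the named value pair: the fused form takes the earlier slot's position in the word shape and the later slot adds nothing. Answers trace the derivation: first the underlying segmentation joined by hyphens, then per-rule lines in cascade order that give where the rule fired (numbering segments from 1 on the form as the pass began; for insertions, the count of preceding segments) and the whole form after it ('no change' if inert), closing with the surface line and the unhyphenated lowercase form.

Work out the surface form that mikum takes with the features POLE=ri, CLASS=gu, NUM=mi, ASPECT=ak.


underlying: mikum-fa-sf-mev
1. b -> p, d -> t, g -> k, v -> f, z -> s / _ #: fires at position(s) 12: mikumfasfmef
surface: mikumfasfmef
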